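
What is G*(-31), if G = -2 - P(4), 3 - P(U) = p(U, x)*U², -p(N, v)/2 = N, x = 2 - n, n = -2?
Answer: 4123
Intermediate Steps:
x = 4 (x = 2 - 1*(-2) = 2 + 2 = 4)
p(N, v) = -2*N
P(U) = 3 + 2*U³ (P(U) = 3 - (-2*U)*U² = 3 - (-2)*U³ = 3 + 2*U³)
G = -133 (G = -2 - (3 + 2*4³) = -2 - (3 + 2*64) = -2 - (3 + 128) = -2 - 1*131 = -2 - 131 = -133)
G*(-31) = -133*(-31) = 4123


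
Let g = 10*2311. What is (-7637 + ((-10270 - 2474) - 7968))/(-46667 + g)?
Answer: 28349/23557 ≈ 1.2034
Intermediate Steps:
g = 23110
(-7637 + ((-10270 - 2474) - 7968))/(-46667 + g) = (-7637 + ((-10270 - 2474) - 7968))/(-46667 + 23110) = (-7637 + (-12744 - 7968))/(-23557) = (-7637 - 20712)*(-1/23557) = -28349*(-1/23557) = 28349/23557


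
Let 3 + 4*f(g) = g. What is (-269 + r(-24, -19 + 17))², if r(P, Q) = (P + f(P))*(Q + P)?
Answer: 1125721/4 ≈ 2.8143e+5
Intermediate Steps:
f(g) = -¾ + g/4
r(P, Q) = (-¾ + 5*P/4)*(P + Q) (r(P, Q) = (P + (-¾ + P/4))*(Q + P) = (-¾ + 5*P/4)*(P + Q))
(-269 + r(-24, -19 + 17))² = (-269 + (-¾*(-24) - 3*(-19 + 17)/4 + (5/4)*(-24)² + (5/4)*(-24)*(-19 + 17)))² = (-269 + (18 - ¾*(-2) + (5/4)*576 + (5/4)*(-24)*(-2)))² = (-269 + (18 + 3/2 + 720 + 60))² = (-269 + 1599/2)² = (1061/2)² = 1125721/4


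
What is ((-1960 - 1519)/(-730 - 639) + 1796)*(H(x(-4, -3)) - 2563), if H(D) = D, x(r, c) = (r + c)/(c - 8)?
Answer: -69399653758/15059 ≈ -4.6085e+6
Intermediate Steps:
x(r, c) = (c + r)/(-8 + c)
((-1960 - 1519)/(-730 - 639) + 1796)*(H(x(-4, -3)) - 2563) = ((-1960 - 1519)/(-730 - 639) + 1796)*((-3 - 4)/(-8 - 3) - 2563) = (-3479/(-1369) + 1796)*(-7/(-11) - 2563) = (-3479*(-1/1369) + 1796)*(-1/11*(-7) - 2563) = (3479/1369 + 1796)*(7/11 - 2563) = (2462203/1369)*(-28186/11) = -69399653758/15059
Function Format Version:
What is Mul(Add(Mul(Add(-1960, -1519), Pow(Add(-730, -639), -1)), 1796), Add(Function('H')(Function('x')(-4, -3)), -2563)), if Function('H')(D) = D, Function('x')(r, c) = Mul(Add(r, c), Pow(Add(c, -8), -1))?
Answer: Rational(-69399653758, 15059) ≈ -4.6085e+6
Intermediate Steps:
Function('x')(r, c) = Mul(Pow(Add(-8, c), -1), Add(c, r)) (Function('x')(r, c) = Mul(Add(c, r), Pow(Add(-8, c), -1)) = Mul(Pow(Add(-8, c), -1), Add(c, r)))
Mul(Add(Mul(Add(-1960, -1519), Pow(Add(-730, -639), -1)), 1796), Add(Function('H')(Function('x')(-4, -3)), -2563)) = Mul(Add(Mul(Add(-1960, -1519), Pow(Add(-730, -639), -1)), 1796), Add(Mul(Pow(Add(-8, -3), -1), Add(-3, -4)), -2563)) = Mul(Add(Mul(-3479, Pow(-1369, -1)), 1796), Add(Mul(Pow(-11, -1), -7), -2563)) = Mul(Add(Mul(-3479, Rational(-1, 1369)), 1796), Add(Mul(Rational(-1, 11), -7), -2563)) = Mul(Add(Rational(3479, 1369), 1796), Add(Rational(7, 11), -2563)) = Mul(Rational(2462203, 1369), Rational(-28186, 11)) = Rational(-69399653758, 15059)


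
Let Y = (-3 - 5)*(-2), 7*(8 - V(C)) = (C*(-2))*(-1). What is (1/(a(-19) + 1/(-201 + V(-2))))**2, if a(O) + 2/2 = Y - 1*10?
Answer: 1814409/45265984 ≈ 0.040083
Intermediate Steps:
V(C) = 8 - 2*C/7 (V(C) = 8 - C*(-2)*(-1)/7 = 8 - (-2*C)*(-1)/7 = 8 - 2*C/7)
Y = 16 (Y = -8*(-2) = 16)
a(O) = 5 (a(O) = -1 + (16 - 1*10) = -1 + (16 - 10) = -1 + 6 = 5)
(1/(a(-19) + 1/(-201 + V(-2))))**2 = (1/(5 + 1/(-201 + (8 - 2/7*(-2)))))**2 = (1/(5 + 1/(-201 + (8 + 4/7))))**2 = (1/(5 + 1/(-201 + 60/7)))**2 = (1/(5 + 1/(-1347/7)))**2 = (1/(5 - 7/1347))**2 = (1/(6728/1347))**2 = (1347/6728)**2 = 1814409/45265984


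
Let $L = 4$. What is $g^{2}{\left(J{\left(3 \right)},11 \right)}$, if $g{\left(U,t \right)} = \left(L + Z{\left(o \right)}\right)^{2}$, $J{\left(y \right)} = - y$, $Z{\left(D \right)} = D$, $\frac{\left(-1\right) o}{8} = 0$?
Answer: $256$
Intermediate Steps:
$o = 0$ ($o = \left(-8\right) 0 = 0$)
$g{\left(U,t \right)} = 16$ ($g{\left(U,t \right)} = \left(4 + 0\right)^{2} = 4^{2} = 16$)
$g^{2}{\left(J{\left(3 \right)},11 \right)} = 16^{2} = 256$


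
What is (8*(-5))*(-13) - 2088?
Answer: -1568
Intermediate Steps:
(8*(-5))*(-13) - 2088 = -40*(-13) - 2088 = 520 - 2088 = -1568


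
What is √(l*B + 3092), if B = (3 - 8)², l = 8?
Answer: 2*√823 ≈ 57.376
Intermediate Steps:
B = 25 (B = (-5)² = 25)
√(l*B + 3092) = √(8*25 + 3092) = √(200 + 3092) = √3292 = 2*√823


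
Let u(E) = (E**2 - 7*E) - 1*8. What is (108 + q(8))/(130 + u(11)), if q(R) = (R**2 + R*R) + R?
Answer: 122/83 ≈ 1.4699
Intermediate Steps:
u(E) = -8 + E**2 - 7*E (u(E) = (E**2 - 7*E) - 8 = -8 + E**2 - 7*E)
q(R) = R + 2*R**2 (q(R) = (R**2 + R**2) + R = 2*R**2 + R = R + 2*R**2)
(108 + q(8))/(130 + u(11)) = (108 + 8*(1 + 2*8))/(130 + (-8 + 11**2 - 7*11)) = (108 + 8*(1 + 16))/(130 + (-8 + 121 - 77)) = (108 + 8*17)/(130 + 36) = (108 + 136)/166 = 244*(1/166) = 122/83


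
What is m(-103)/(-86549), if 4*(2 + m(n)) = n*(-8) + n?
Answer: -31/15052 ≈ -0.0020595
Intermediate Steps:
m(n) = -2 - 7*n/4 (m(n) = -2 + (n*(-8) + n)/4 = -2 + (-8*n + n)/4 = -2 + (-7*n)/4 = -2 - 7*n/4)
m(-103)/(-86549) = (-2 - 7/4*(-103))/(-86549) = (-2 + 721/4)*(-1/86549) = (713/4)*(-1/86549) = -31/15052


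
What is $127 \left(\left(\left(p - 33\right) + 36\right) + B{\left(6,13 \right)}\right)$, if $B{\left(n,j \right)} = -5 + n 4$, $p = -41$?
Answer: $-2413$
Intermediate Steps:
$B{\left(n,j \right)} = -5 + 4 n$
$127 \left(\left(\left(p - 33\right) + 36\right) + B{\left(6,13 \right)}\right) = 127 \left(\left(\left(-41 - 33\right) + 36\right) + \left(-5 + 4 \cdot 6\right)\right) = 127 \left(\left(-74 + 36\right) + \left(-5 + 24\right)\right) = 127 \left(-38 + 19\right) = 127 \left(-19\right) = -2413$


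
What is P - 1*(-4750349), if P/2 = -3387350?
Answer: -2024351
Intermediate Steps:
P = -6774700 (P = 2*(-3387350) = -6774700)
P - 1*(-4750349) = -6774700 - 1*(-4750349) = -6774700 + 4750349 = -2024351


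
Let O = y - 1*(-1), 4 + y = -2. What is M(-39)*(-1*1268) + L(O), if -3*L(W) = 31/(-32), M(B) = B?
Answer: 4747423/96 ≈ 49452.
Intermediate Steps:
y = -6 (y = -4 - 2 = -6)
O = -5 (O = -6 - 1*(-1) = -6 + 1 = -5)
L(W) = 31/96 (L(W) = -31/(3*(-32)) = -31*(-1)/(3*32) = -1/3*(-31/32) = 31/96)
M(-39)*(-1*1268) + L(O) = -(-39)*1268 + 31/96 = -39*(-1268) + 31/96 = 49452 + 31/96 = 4747423/96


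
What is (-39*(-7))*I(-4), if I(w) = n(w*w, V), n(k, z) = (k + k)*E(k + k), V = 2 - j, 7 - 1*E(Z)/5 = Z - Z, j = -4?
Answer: 305760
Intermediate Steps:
E(Z) = 35 (E(Z) = 35 - 5*(Z - Z) = 35 - 5*0 = 35 + 0 = 35)
V = 6 (V = 2 - 1*(-4) = 2 + 4 = 6)
n(k, z) = 70*k (n(k, z) = (k + k)*35 = (2*k)*35 = 70*k)
I(w) = 70*w² (I(w) = 70*(w*w) = 70*w²)
(-39*(-7))*I(-4) = (-39*(-7))*(70*(-4)²) = 273*(70*16) = 273*1120 = 305760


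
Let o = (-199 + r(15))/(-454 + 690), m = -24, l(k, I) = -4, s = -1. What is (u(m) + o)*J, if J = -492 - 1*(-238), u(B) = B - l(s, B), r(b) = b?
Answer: 311404/59 ≈ 5278.0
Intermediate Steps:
u(B) = 4 + B (u(B) = B - 1*(-4) = B + 4 = 4 + B)
J = -254 (J = -492 + 238 = -254)
o = -46/59 (o = (-199 + 15)/(-454 + 690) = -184/236 = -184*1/236 = -46/59 ≈ -0.77966)
(u(m) + o)*J = ((4 - 24) - 46/59)*(-254) = (-20 - 46/59)*(-254) = -1226/59*(-254) = 311404/59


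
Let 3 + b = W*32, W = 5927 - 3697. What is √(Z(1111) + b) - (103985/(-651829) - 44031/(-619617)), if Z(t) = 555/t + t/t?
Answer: 11910063682/134628109831 + √88079294523/1111 ≈ 267.22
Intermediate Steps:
Z(t) = 1 + 555/t (Z(t) = 555/t + 1 = 1 + 555/t)
W = 2230
b = 71357 (b = -3 + 2230*32 = -3 + 71360 = 71357)
√(Z(1111) + b) - (103985/(-651829) - 44031/(-619617)) = √((555 + 1111)/1111 + 71357) - (103985/(-651829) - 44031/(-619617)) = √((1/1111)*1666 + 71357) - (103985*(-1/651829) - 44031*(-1/619617)) = √(1666/1111 + 71357) - (-103985/651829 + 14677/206539) = √(79279293/1111) - 1*(-11910063682/134628109831) = √88079294523/1111 + 11910063682/134628109831 = 11910063682/134628109831 + √88079294523/1111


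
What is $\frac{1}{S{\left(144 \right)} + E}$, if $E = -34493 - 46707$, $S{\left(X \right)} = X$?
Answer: $- \frac{1}{81056} \approx -1.2337 \cdot 10^{-5}$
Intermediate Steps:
$E = -81200$ ($E = -34493 - 46707 = -81200$)
$\frac{1}{S{\left(144 \right)} + E} = \frac{1}{144 - 81200} = \frac{1}{-81056} = - \frac{1}{81056}$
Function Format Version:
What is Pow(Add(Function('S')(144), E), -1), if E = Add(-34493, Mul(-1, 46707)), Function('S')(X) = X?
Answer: Rational(-1, 81056) ≈ -1.2337e-5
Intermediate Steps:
E = -81200 (E = Add(-34493, -46707) = -81200)
Pow(Add(Function('S')(144), E), -1) = Pow(Add(144, -81200), -1) = Pow(-81056, -1) = Rational(-1, 81056)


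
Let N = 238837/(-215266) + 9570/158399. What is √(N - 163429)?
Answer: I*√190014902892995965976826086/34097919134 ≈ 404.26*I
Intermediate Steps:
N = -35771446343/34097919134 (N = 238837*(-1/215266) + 9570*(1/158399) = -238837/215266 + 9570/158399 = -35771446343/34097919134 ≈ -1.0491)
√(N - 163429) = √(-35771446343/34097919134 - 163429) = √(-5572624597596829/34097919134) = I*√190014902892995965976826086/34097919134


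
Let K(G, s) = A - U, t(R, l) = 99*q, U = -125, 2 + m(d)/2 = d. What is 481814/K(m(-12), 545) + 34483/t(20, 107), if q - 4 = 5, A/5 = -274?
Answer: -128788313/369765 ≈ -348.30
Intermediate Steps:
A = -1370 (A = 5*(-274) = -1370)
m(d) = -4 + 2*d
q = 9 (q = 4 + 5 = 9)
t(R, l) = 891 (t(R, l) = 99*9 = 891)
K(G, s) = -1245 (K(G, s) = -1370 - 1*(-125) = -1370 + 125 = -1245)
481814/K(m(-12), 545) + 34483/t(20, 107) = 481814/(-1245) + 34483/891 = 481814*(-1/1245) + 34483*(1/891) = -481814/1245 + 34483/891 = -128788313/369765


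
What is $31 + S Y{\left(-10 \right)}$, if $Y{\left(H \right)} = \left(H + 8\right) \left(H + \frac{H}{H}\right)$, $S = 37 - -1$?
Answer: $715$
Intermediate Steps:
$S = 38$ ($S = 37 + 1 = 38$)
$Y{\left(H \right)} = \left(1 + H\right) \left(8 + H\right)$ ($Y{\left(H \right)} = \left(8 + H\right) \left(H + 1\right) = \left(8 + H\right) \left(1 + H\right) = \left(1 + H\right) \left(8 + H\right)$)
$31 + S Y{\left(-10 \right)} = 31 + 38 \left(8 + \left(-10\right)^{2} + 9 \left(-10\right)\right) = 31 + 38 \left(8 + 100 - 90\right) = 31 + 38 \cdot 18 = 31 + 684 = 715$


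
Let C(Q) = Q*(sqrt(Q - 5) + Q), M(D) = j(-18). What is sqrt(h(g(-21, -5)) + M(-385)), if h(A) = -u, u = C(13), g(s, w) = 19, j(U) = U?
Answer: sqrt(-187 - 26*sqrt(2)) ≈ 14.959*I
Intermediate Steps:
M(D) = -18
C(Q) = Q*(Q + sqrt(-5 + Q)) (C(Q) = Q*(sqrt(-5 + Q) + Q) = Q*(Q + sqrt(-5 + Q)))
u = 169 + 26*sqrt(2) (u = 13*(13 + sqrt(-5 + 13)) = 13*(13 + sqrt(8)) = 13*(13 + 2*sqrt(2)) = 169 + 26*sqrt(2) ≈ 205.77)
h(A) = -169 - 26*sqrt(2) (h(A) = -(169 + 26*sqrt(2)) = -169 - 26*sqrt(2))
sqrt(h(g(-21, -5)) + M(-385)) = sqrt((-169 - 26*sqrt(2)) - 18) = sqrt(-187 - 26*sqrt(2))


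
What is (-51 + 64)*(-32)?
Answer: -416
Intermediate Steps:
(-51 + 64)*(-32) = 13*(-32) = -416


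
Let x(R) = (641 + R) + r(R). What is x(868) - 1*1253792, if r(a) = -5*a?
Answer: -1256623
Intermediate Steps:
x(R) = 641 - 4*R (x(R) = (641 + R) - 5*R = 641 - 4*R)
x(868) - 1*1253792 = (641 - 4*868) - 1*1253792 = (641 - 3472) - 1253792 = -2831 - 1253792 = -1256623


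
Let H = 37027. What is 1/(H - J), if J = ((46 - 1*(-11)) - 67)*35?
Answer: 1/37377 ≈ 2.6754e-5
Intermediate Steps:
J = -350 (J = ((46 + 11) - 67)*35 = (57 - 67)*35 = -10*35 = -350)
1/(H - J) = 1/(37027 - 1*(-350)) = 1/(37027 + 350) = 1/37377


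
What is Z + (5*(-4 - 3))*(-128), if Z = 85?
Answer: 4565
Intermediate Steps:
Z + (5*(-4 - 3))*(-128) = 85 + (5*(-4 - 3))*(-128) = 85 + (5*(-7))*(-128) = 85 - 35*(-128) = 85 + 4480 = 4565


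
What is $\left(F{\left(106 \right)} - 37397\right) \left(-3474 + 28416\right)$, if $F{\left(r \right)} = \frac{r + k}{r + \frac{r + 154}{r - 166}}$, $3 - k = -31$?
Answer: $- \frac{56896019286}{61} \approx -9.3272 \cdot 10^{8}$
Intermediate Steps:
$k = 34$ ($k = 3 - -31 = 3 + 31 = 34$)
$F{\left(r \right)} = \frac{34 + r}{r + \frac{154 + r}{-166 + r}}$ ($F{\left(r \right)} = \frac{r + 34}{r + \frac{r + 154}{r - 166}} = \frac{34 + r}{r + \frac{154 + r}{-166 + r}}$)
$\left(F{\left(106 \right)} - 37397\right) \left(-3474 + 28416\right) = \left(\frac{-5644 + 106^{2} - 13992}{154 + 106^{2} - 17490} - 37397\right) \left(-3474 + 28416\right) = \left(\frac{-5644 + 11236 - 13992}{154 + 11236 - 17490} - 37397\right) 24942 = \left(\frac{1}{-6100} \left(-8400\right) - 37397\right) 24942 = \left(\left(- \frac{1}{6100}\right) \left(-8400\right) - 37397\right) 24942 = \left(\frac{84}{61} - 37397\right) 24942 = \left(- \frac{2281133}{61}\right) 24942 = - \frac{56896019286}{61}$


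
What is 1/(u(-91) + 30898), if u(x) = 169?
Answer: 1/31067 ≈ 3.2188e-5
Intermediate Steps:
1/(u(-91) + 30898) = 1/(169 + 30898) = 1/31067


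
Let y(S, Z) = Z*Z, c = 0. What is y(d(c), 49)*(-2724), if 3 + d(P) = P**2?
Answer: -6540324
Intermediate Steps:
d(P) = -3 + P**2
y(S, Z) = Z**2
y(d(c), 49)*(-2724) = 49**2*(-2724) = 2401*(-2724) = -6540324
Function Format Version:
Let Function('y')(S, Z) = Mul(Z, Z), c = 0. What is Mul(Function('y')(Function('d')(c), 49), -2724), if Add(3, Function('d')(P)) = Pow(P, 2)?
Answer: -6540324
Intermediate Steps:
Function('d')(P) = Add(-3, Pow(P, 2))
Function('y')(S, Z) = Pow(Z, 2)
Mul(Function('y')(Function('d')(c), 49), -2724) = Mul(Pow(49, 2), -2724) = Mul(2401, -2724) = -6540324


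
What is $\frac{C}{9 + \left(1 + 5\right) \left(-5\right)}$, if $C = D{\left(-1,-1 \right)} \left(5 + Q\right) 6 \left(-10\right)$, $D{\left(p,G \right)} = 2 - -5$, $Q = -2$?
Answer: $60$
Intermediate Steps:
$D{\left(p,G \right)} = 7$ ($D{\left(p,G \right)} = 2 + 5 = 7$)
$C = -1260$ ($C = 7 \left(5 - 2\right) 6 \left(-10\right) = 7 \cdot 3 \cdot 6 \left(-10\right) = 7 \cdot 18 \left(-10\right) = 126 \left(-10\right) = -1260$)
$\frac{C}{9 + \left(1 + 5\right) \left(-5\right)} = - \frac{1260}{9 + \left(1 + 5\right) \left(-5\right)} = - \frac{1260}{9 + 6 \left(-5\right)} = - \frac{1260}{9 - 30} = - \frac{1260}{-21} = \left(-1260\right) \left(- \frac{1}{21}\right) = 60$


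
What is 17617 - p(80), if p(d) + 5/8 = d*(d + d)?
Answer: 38541/8 ≈ 4817.6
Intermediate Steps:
p(d) = -5/8 + 2*d² (p(d) = -5/8 + d*(d + d) = -5/8 + d*(2*d) = -5/8 + 2*d²)
17617 - p(80) = 17617 - (-5/8 + 2*80²) = 17617 - (-5/8 + 2*6400) = 17617 - (-5/8 + 12800) = 17617 - 1*102395/8 = 17617 - 102395/8 = 38541/8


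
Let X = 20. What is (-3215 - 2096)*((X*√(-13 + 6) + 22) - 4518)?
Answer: 23878256 - 106220*I*√7 ≈ 2.3878e+7 - 2.8103e+5*I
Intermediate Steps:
(-3215 - 2096)*((X*√(-13 + 6) + 22) - 4518) = (-3215 - 2096)*((20*√(-13 + 6) + 22) - 4518) = -5311*((20*√(-7) + 22) - 4518) = -5311*((20*(I*√7) + 22) - 4518) = -5311*((20*I*√7 + 22) - 4518) = -5311*((22 + 20*I*√7) - 4518) = -5311*(-4496 + 20*I*√7) = 23878256 - 106220*I*√7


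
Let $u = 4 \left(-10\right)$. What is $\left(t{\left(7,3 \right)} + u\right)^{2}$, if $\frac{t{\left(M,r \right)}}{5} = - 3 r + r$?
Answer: $4900$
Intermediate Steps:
$t{\left(M,r \right)} = - 10 r$ ($t{\left(M,r \right)} = 5 \left(- 3 r + r\right) = 5 \left(- 2 r\right) = - 10 r$)
$u = -40$
$\left(t{\left(7,3 \right)} + u\right)^{2} = \left(\left(-10\right) 3 - 40\right)^{2} = \left(-30 - 40\right)^{2} = \left(-70\right)^{2} = 4900$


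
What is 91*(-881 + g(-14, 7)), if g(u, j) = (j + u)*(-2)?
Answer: -78897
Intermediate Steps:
g(u, j) = -2*j - 2*u
91*(-881 + g(-14, 7)) = 91*(-881 + (-2*7 - 2*(-14))) = 91*(-881 + (-14 + 28)) = 91*(-881 + 14) = 91*(-867) = -78897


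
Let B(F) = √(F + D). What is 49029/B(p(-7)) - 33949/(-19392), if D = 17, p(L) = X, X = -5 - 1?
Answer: 33949/19392 + 49029*√11/11 ≈ 14785.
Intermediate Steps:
X = -6
p(L) = -6
B(F) = √(17 + F) (B(F) = √(F + 17) = √(17 + F))
49029/B(p(-7)) - 33949/(-19392) = 49029/(√(17 - 6)) - 33949/(-19392) = 49029/(√11) - 33949*(-1/19392) = 49029*(√11/11) + 33949/19392 = 49029*√11/11 + 33949/19392 = 33949/19392 + 49029*√11/11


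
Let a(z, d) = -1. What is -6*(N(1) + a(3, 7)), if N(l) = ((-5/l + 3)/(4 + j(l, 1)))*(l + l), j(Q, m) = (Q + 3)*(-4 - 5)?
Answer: 21/4 ≈ 5.2500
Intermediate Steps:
j(Q, m) = -27 - 9*Q (j(Q, m) = (3 + Q)*(-9) = -27 - 9*Q)
N(l) = 2*l*(3 - 5/l)/(-23 - 9*l) (N(l) = ((-5/l + 3)/(4 + (-27 - 9*l)))*(l + l) = ((3 - 5/l)/(-23 - 9*l))*(2*l) = 2*l*(3 - 5/l)/(-23 - 9*l))
-6*(N(1) + a(3, 7)) = -6*(2*(5 - 3*1)/(23 + 9*1) - 1) = -6*(2*(5 - 3)/(23 + 9) - 1) = -6*(2*2/32 - 1) = -6*(2*(1/32)*2 - 1) = -6*(1/8 - 1) = -6*(-7/8) = 21/4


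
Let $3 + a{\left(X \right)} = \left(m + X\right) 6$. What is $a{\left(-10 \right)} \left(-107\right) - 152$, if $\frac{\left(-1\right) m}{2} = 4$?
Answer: $11725$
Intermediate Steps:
$m = -8$ ($m = \left(-2\right) 4 = -8$)
$a{\left(X \right)} = -51 + 6 X$ ($a{\left(X \right)} = -3 + \left(-8 + X\right) 6 = -3 + \left(-48 + 6 X\right) = -51 + 6 X$)
$a{\left(-10 \right)} \left(-107\right) - 152 = \left(-51 + 6 \left(-10\right)\right) \left(-107\right) - 152 = \left(-51 - 60\right) \left(-107\right) - 152 = \left(-111\right) \left(-107\right) - 152 = 11877 - 152 = 11725$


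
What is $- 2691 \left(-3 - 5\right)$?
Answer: $21528$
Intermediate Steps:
$- 2691 \left(-3 - 5\right) = \left(-2691\right) \left(-8\right) = 21528$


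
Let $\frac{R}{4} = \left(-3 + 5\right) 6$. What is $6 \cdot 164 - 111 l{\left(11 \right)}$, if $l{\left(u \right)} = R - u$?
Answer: $-3123$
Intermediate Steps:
$R = 48$ ($R = 4 \left(-3 + 5\right) 6 = 4 \cdot 2 \cdot 6 = 4 \cdot 12 = 48$)
$l{\left(u \right)} = 48 - u$
$6 \cdot 164 - 111 l{\left(11 \right)} = 6 \cdot 164 - 111 \left(48 - 11\right) = 984 - 111 \left(48 - 11\right) = 984 - 4107 = -3123$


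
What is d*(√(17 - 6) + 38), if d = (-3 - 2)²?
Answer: 950 + 25*√11 ≈ 1032.9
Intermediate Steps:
d = 25 (d = (-5)² = 25)
d*(√(17 - 6) + 38) = 25*(√(17 - 6) + 38) = 25*(√11 + 38) = 25*(38 + √11) = 950 + 25*√11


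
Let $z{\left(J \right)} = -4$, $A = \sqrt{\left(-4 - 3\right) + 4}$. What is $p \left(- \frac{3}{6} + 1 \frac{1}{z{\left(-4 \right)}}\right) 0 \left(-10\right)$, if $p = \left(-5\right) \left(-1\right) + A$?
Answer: $0$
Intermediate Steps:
$A = i \sqrt{3}$ ($A = \sqrt{-7 + 4} = \sqrt{-3} = i \sqrt{3} \approx 1.732 i$)
$p = 5 + i \sqrt{3}$ ($p = \left(-5\right) \left(-1\right) + i \sqrt{3} = 5 + i \sqrt{3} \approx 5.0 + 1.732 i$)
$p \left(- \frac{3}{6} + 1 \frac{1}{z{\left(-4 \right)}}\right) 0 \left(-10\right) = \left(5 + i \sqrt{3}\right) \left(- \frac{3}{6} + 1 \frac{1}{-4}\right) 0 \left(-10\right) = \left(5 + i \sqrt{3}\right) \left(\left(-3\right) \frac{1}{6} + 1 \left(- \frac{1}{4}\right)\right) 0 \left(-10\right) = \left(5 + i \sqrt{3}\right) \left(- \frac{1}{2} - \frac{1}{4}\right) 0 \left(-10\right) = \left(5 + i \sqrt{3}\right) \left(\left(- \frac{3}{4}\right) 0\right) \left(-10\right) = \left(5 + i \sqrt{3}\right) 0 \left(-10\right) = 0 \left(-10\right) = 0$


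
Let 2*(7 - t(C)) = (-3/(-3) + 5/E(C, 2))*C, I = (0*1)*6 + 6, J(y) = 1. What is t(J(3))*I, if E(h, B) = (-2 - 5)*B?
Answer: 561/14 ≈ 40.071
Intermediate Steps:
E(h, B) = -7*B
I = 6 (I = 0*6 + 6 = 0 + 6 = 6)
t(C) = 7 - 9*C/28 (t(C) = 7 - (-3/(-3) + 5/((-7*2)))*C/2 = 7 - (-3*(-⅓) + 5/(-14))*C/2 = 7 - (1 + 5*(-1/14))*C/2 = 7 - (1 - 5/14)*C/2 = 7 - 9*C/28)
t(J(3))*I = (7 - 9/28*1)*6 = (7 - 9/28)*6 = (187/28)*6 = 561/14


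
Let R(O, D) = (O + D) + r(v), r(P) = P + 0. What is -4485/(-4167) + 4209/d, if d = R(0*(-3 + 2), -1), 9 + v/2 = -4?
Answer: -645104/4167 ≈ -154.81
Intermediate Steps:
v = -26 (v = -18 + 2*(-4) = -18 - 8 = -26)
r(P) = P
R(O, D) = -26 + D + O (R(O, D) = (O + D) - 26 = (D + O) - 26 = -26 + D + O)
d = -27 (d = -26 - 1 + 0*(-3 + 2) = -26 - 1 + 0*(-1) = -26 - 1 + 0 = -27)
-4485/(-4167) + 4209/d = -4485/(-4167) + 4209/(-27) = -4485*(-1/4167) + 4209*(-1/27) = 1495/1389 - 1403/9 = -645104/4167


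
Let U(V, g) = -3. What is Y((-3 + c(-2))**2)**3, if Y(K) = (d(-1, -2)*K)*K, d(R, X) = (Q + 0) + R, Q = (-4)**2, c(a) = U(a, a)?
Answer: 7346640384000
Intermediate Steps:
c(a) = -3
Q = 16
d(R, X) = 16 + R (d(R, X) = (16 + 0) + R = 16 + R)
Y(K) = 15*K**2 (Y(K) = ((16 - 1)*K)*K = (15*K)*K = 15*K**2)
Y((-3 + c(-2))**2)**3 = (15*((-3 - 3)**2)**2)**3 = (15*((-6)**2)**2)**3 = (15*36**2)**3 = (15*1296)**3 = 19440**3 = 7346640384000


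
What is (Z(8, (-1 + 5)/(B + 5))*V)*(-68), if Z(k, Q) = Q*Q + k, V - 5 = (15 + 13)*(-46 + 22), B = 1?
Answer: 3447056/9 ≈ 3.8301e+5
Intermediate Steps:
V = -667 (V = 5 + (15 + 13)*(-46 + 22) = 5 + 28*(-24) = 5 - 672 = -667)
Z(k, Q) = k + Q**2 (Z(k, Q) = Q**2 + k = k + Q**2)
(Z(8, (-1 + 5)/(B + 5))*V)*(-68) = ((8 + ((-1 + 5)/(1 + 5))**2)*(-667))*(-68) = ((8 + (4/6)**2)*(-667))*(-68) = ((8 + (4*(1/6))**2)*(-667))*(-68) = ((8 + (2/3)**2)*(-667))*(-68) = ((8 + 4/9)*(-667))*(-68) = ((76/9)*(-667))*(-68) = -50692/9*(-68) = 3447056/9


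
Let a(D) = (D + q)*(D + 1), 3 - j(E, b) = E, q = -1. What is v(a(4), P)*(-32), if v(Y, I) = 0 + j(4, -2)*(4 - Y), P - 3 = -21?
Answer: -352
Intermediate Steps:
P = -18 (P = 3 - 21 = -18)
j(E, b) = 3 - E
a(D) = (1 + D)*(-1 + D) (a(D) = (D - 1)*(D + 1) = (-1 + D)*(1 + D) = (1 + D)*(-1 + D))
v(Y, I) = -4 + Y (v(Y, I) = 0 + (3 - 1*4)*(4 - Y) = 0 + (3 - 4)*(4 - Y) = 0 - (4 - Y) = 0 + (-4 + Y) = -4 + Y)
v(a(4), P)*(-32) = (-4 + (-1 + 4²))*(-32) = (-4 + (-1 + 16))*(-32) = (-4 + 15)*(-32) = 11*(-32) = -352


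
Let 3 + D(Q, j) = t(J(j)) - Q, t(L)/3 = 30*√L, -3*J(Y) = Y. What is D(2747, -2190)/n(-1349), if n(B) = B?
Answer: 2750/1349 - 90*√730/1349 ≈ 0.23598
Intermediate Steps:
J(Y) = -Y/3
t(L) = 90*√L (t(L) = 3*(30*√L) = 90*√L)
D(Q, j) = -3 - Q + 30*√3*√(-j) (D(Q, j) = -3 + (90*√(-j/3) - Q) = -3 + (90*(√3*√(-j)/3) - Q) = -3 + (30*√3*√(-j) - Q) = -3 + (-Q + 30*√3*√(-j)) = -3 - Q + 30*√3*√(-j))
D(2747, -2190)/n(-1349) = (-3 - 1*2747 + 30*√3*√(-1*(-2190)))/(-1349) = (-3 - 2747 + 30*√3*√2190)*(-1/1349) = (-3 - 2747 + 90*√730)*(-1/1349) = (-2750 + 90*√730)*(-1/1349) = 2750/1349 - 90*√730/1349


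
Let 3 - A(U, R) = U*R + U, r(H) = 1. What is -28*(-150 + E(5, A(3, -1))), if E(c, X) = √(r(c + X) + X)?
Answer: 4144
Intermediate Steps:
A(U, R) = 3 - U - R*U (A(U, R) = 3 - (U*R + U) = 3 - (R*U + U) = 3 - (U + R*U) = 3 + (-U - R*U) = 3 - U - R*U)
E(c, X) = √(1 + X)
-28*(-150 + E(5, A(3, -1))) = -28*(-150 + √(1 + (3 - 1*3 - 1*(-1)*3))) = -28*(-150 + √(1 + (3 - 3 + 3))) = -28*(-150 + √(1 + 3)) = -28*(-150 + √4) = -28*(-150 + 2) = -28*(-148) = 4144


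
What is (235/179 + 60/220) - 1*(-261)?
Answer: 517031/1969 ≈ 262.59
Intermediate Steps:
(235/179 + 60/220) - 1*(-261) = (235*(1/179) + 60*(1/220)) + 261 = (235/179 + 3/11) + 261 = 3122/1969 + 261 = 517031/1969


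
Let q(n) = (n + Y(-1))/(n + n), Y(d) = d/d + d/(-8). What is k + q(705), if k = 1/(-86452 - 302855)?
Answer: 733061321/1463794320 ≈ 0.50080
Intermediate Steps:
Y(d) = 1 - d/8 (Y(d) = 1 + d*(-⅛) = 1 - d/8)
k = -1/389307 (k = 1/(-389307) = -1/389307 ≈ -2.5687e-6)
q(n) = (9/8 + n)/(2*n) (q(n) = (n + (1 - ⅛*(-1)))/(n + n) = (n + (1 + ⅛))/((2*n)) = (n + 9/8)*(1/(2*n)) = (9/8 + n)*(1/(2*n)) = (9/8 + n)/(2*n))
k + q(705) = -1/389307 + (1/16)*(9 + 8*705)/705 = -1/389307 + (1/16)*(1/705)*(9 + 5640) = -1/389307 + (1/16)*(1/705)*5649 = -1/389307 + 1883/3760 = 733061321/1463794320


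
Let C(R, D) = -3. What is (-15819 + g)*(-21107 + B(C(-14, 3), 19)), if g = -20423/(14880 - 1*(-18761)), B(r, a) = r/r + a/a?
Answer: 11231815119210/33641 ≈ 3.3387e+8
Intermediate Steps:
B(r, a) = 2 (B(r, a) = 1 + 1 = 2)
g = -20423/33641 (g = -20423/(14880 + 18761) = -20423/33641 ≈ -0.60709)
(-15819 + g)*(-21107 + B(C(-14, 3), 19)) = (-15819 - 20423/33641)*(-21107 + 2) = -532187402/33641*(-21105) = 11231815119210/33641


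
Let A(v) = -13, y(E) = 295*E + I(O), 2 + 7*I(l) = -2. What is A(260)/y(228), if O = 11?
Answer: -91/470816 ≈ -0.00019328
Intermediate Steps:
I(l) = -4/7 (I(l) = -2/7 + (1/7)*(-2) = -2/7 - 2/7 = -4/7)
y(E) = -4/7 + 295*E (y(E) = 295*E - 4/7 = -4/7 + 295*E)
A(260)/y(228) = -13/(-4/7 + 295*228) = -13/(-4/7 + 67260) = -13/470816/7 = -13*7/470816 = -91/470816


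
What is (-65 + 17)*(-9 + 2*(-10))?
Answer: 1392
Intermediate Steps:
(-65 + 17)*(-9 + 2*(-10)) = -48*(-9 - 20) = -48*(-29) = 1392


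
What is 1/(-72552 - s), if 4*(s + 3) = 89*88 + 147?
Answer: -4/298175 ≈ -1.3415e-5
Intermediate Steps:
s = 7967/4 (s = -3 + (89*88 + 147)/4 = -3 + (7832 + 147)/4 = -3 + (1/4)*7979 = -3 + 7979/4 = 7967/4 ≈ 1991.8)
1/(-72552 - s) = 1/(-72552 - 1*7967/4) = 1/(-72552 - 7967/4) = 1/(-298175/4) = -4/298175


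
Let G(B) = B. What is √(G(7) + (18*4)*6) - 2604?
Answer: -2604 + √439 ≈ -2583.0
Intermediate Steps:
√(G(7) + (18*4)*6) - 2604 = √(7 + (18*4)*6) - 2604 = √(7 + 72*6) - 2604 = √(7 + 432) - 2604 = √439 - 2604 = -2604 + √439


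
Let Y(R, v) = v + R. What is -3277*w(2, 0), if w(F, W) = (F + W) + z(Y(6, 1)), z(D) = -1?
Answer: -3277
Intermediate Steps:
Y(R, v) = R + v
w(F, W) = -1 + F + W (w(F, W) = (F + W) - 1 = -1 + F + W)
-3277*w(2, 0) = -3277*(-1 + 2 + 0) = -3277*1 = -3277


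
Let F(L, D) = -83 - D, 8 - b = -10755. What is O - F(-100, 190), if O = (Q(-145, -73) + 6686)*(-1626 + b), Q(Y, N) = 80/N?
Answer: 4458857655/73 ≈ 6.1080e+7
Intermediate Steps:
b = 10763 (b = 8 - 1*(-10755) = 8 + 10755 = 10763)
O = 4458837726/73 (O = (80/(-73) + 6686)*(-1626 + 10763) = (80*(-1/73) + 6686)*9137 = (-80/73 + 6686)*9137 = (487998/73)*9137 = 4458837726/73 ≈ 6.1080e+7)
O - F(-100, 190) = 4458837726/73 - (-83 - 1*190) = 4458837726/73 - (-83 - 190) = 4458837726/73 - 1*(-273) = 4458837726/73 + 273 = 4458857655/73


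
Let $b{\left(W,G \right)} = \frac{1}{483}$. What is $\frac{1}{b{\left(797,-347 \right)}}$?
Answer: $483$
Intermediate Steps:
$b{\left(W,G \right)} = \frac{1}{483}$
$\frac{1}{b{\left(797,-347 \right)}} = \frac{1}{\frac{1}{483}} = 483$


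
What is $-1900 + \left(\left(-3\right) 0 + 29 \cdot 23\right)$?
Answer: $-1233$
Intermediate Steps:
$-1900 + \left(\left(-3\right) 0 + 29 \cdot 23\right) = -1900 + \left(0 + 667\right) = -1900 + 667 = -1233$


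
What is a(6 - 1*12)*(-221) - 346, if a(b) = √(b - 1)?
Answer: -346 - 221*I*√7 ≈ -346.0 - 584.71*I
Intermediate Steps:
a(b) = √(-1 + b)
a(6 - 1*12)*(-221) - 346 = √(-1 + (6 - 1*12))*(-221) - 346 = √(-1 + (6 - 12))*(-221) - 346 = √(-1 - 6)*(-221) - 346 = √(-7)*(-221) - 346 = (I*√7)*(-221) - 346 = -221*I*√7 - 346 = -346 - 221*I*√7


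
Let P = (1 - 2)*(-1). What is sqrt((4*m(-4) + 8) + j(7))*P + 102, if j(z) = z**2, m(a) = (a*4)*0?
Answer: 102 + sqrt(57) ≈ 109.55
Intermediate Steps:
m(a) = 0 (m(a) = (4*a)*0 = 0)
P = 1 (P = -1*(-1) = 1)
sqrt((4*m(-4) + 8) + j(7))*P + 102 = sqrt((4*0 + 8) + 7**2)*1 + 102 = sqrt((0 + 8) + 49)*1 + 102 = sqrt(8 + 49)*1 + 102 = sqrt(57)*1 + 102 = sqrt(57) + 102 = 102 + sqrt(57)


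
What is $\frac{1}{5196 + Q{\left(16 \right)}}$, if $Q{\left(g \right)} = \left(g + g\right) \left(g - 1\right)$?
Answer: $\frac{1}{5676} \approx 0.00017618$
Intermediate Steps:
$Q{\left(g \right)} = 2 g \left(-1 + g\right)$
$\frac{1}{5196 + Q{\left(16 \right)}} = \frac{1}{5196 + 2 \cdot 16 \left(-1 + 16\right)} = \frac{1}{5196 + 2 \cdot 16 \cdot 15} = \frac{1}{5196 + 480} = \frac{1}{5676}$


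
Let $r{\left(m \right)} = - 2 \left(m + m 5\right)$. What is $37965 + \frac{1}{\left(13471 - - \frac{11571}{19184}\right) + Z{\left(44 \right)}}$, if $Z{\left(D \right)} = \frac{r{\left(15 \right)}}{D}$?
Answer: $\frac{9808666082759}{258360755} \approx 37965.0$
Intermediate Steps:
$r{\left(m \right)} = - 12 m$ ($r{\left(m \right)} = - 2 \left(m + 5 m\right) = - 2 \cdot 6 m = - 12 m$)
$Z{\left(D \right)} = - \frac{180}{D}$ ($Z{\left(D \right)} = \frac{\left(-12\right) 15}{D} = - \frac{180}{D}$)
$37965 + \frac{1}{\left(13471 - - \frac{11571}{19184}\right) + Z{\left(44 \right)}} = 37965 + \frac{1}{\left(13471 - - \frac{11571}{19184}\right) - \frac{180}{44}} = 37965 + \frac{1}{\left(13471 - \left(-11571\right) \frac{1}{19184}\right) - \frac{45}{11}} = 37965 + \frac{1}{\left(13471 - - \frac{11571}{19184}\right) - \frac{45}{11}} = 37965 + \frac{1}{\left(13471 + \frac{11571}{19184}\right) - \frac{45}{11}} = 37965 + \frac{1}{\frac{258439235}{19184} - \frac{45}{11}} = 37965 + \frac{1}{\frac{258360755}{19184}} = 37965 + \frac{19184}{258360755} = \frac{9808666082759}{258360755}$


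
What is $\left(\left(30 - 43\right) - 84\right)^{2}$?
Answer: $9409$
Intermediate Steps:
$\left(\left(30 - 43\right) - 84\right)^{2} = \left(-13 - 84\right)^{2} = \left(-97\right)^{2} = 9409$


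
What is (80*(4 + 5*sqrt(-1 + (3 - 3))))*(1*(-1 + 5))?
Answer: 1280 + 1600*I ≈ 1280.0 + 1600.0*I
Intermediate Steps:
(80*(4 + 5*sqrt(-1 + (3 - 3))))*(1*(-1 + 5)) = (80*(4 + 5*sqrt(-1 + 0)))*(1*4) = (80*(4 + 5*sqrt(-1)))*4 = (80*(4 + 5*I))*4 = (320 + 400*I)*4 = 1280 + 1600*I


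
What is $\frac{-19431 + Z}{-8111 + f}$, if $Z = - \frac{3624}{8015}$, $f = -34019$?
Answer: $\frac{155743089}{337671950} \approx 0.46123$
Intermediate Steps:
$Z = - \frac{3624}{8015}$ ($Z = \left(-3624\right) \frac{1}{8015} = - \frac{3624}{8015} \approx -0.45215$)
$\frac{-19431 + Z}{-8111 + f} = \frac{-19431 - \frac{3624}{8015}}{-8111 - 34019} = - \frac{155743089}{8015 \left(-42130\right)} = \left(- \frac{155743089}{8015}\right) \left(- \frac{1}{42130}\right) = \frac{155743089}{337671950}$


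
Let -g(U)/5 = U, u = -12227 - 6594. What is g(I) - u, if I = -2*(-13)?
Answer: 18691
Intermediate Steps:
I = 26
u = -18821
g(U) = -5*U
g(I) - u = -5*26 - 1*(-18821) = -130 + 18821 = 18691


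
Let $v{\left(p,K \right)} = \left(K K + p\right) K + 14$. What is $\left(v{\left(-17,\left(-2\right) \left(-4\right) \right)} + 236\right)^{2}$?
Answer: $391876$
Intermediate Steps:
$v{\left(p,K \right)} = 14 + K \left(p + K^{2}\right)$ ($v{\left(p,K \right)} = \left(K^{2} + p\right) K + 14 = \left(p + K^{2}\right) K + 14 = K \left(p + K^{2}\right) + 14 = 14 + K \left(p + K^{2}\right)$)
$\left(v{\left(-17,\left(-2\right) \left(-4\right) \right)} + 236\right)^{2} = \left(\left(14 + \left(\left(-2\right) \left(-4\right)\right)^{3} + \left(-2\right) \left(-4\right) \left(-17\right)\right) + 236\right)^{2} = \left(\left(14 + 8^{3} + 8 \left(-17\right)\right) + 236\right)^{2} = \left(\left(14 + 512 - 136\right) + 236\right)^{2} = \left(390 + 236\right)^{2} = 626^{2} = 391876$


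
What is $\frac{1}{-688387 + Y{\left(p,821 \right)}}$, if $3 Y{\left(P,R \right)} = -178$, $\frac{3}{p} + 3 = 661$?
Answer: $- \frac{3}{2065339} \approx -1.4525 \cdot 10^{-6}$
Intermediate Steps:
$p = \frac{3}{658}$ ($p = \frac{3}{-3 + 661} = \frac{3}{658} \approx 0.0045593$)
$Y{\left(P,R \right)} = - \frac{178}{3}$ ($Y{\left(P,R \right)} = \frac{1}{3} \left(-178\right) = - \frac{178}{3}$)
$\frac{1}{-688387 + Y{\left(p,821 \right)}} = \frac{1}{-688387 - \frac{178}{3}} = \frac{1}{- \frac{2065339}{3}} = - \frac{3}{2065339}$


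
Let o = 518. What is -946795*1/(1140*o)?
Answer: -189359/118104 ≈ -1.6033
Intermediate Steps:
-946795*1/(1140*o) = -946795/(518*1140) = -946795/590520 = -946795*1/590520 = -189359/118104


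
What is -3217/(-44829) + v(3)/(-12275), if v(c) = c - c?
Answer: 3217/44829 ≈ 0.071762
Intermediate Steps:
v(c) = 0
-3217/(-44829) + v(3)/(-12275) = -3217/(-44829) + 0/(-12275) = -3217*(-1/44829) + 0*(-1/12275) = 3217/44829 + 0 = 3217/44829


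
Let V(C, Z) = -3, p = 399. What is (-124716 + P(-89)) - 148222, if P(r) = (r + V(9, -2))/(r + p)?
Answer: -42305436/155 ≈ -2.7294e+5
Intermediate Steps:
P(r) = (-3 + r)/(399 + r) (P(r) = (r - 3)/(r + 399) = (-3 + r)/(399 + r))
(-124716 + P(-89)) - 148222 = (-124716 + (-3 - 89)/(399 - 89)) - 148222 = (-124716 - 92/310) - 148222 = (-124716 + (1/310)*(-92)) - 148222 = (-124716 - 46/155) - 148222 = -19331026/155 - 148222 = -42305436/155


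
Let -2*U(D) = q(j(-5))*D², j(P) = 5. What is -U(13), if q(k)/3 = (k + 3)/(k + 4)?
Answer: 676/3 ≈ 225.33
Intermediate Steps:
q(k) = 3*(3 + k)/(4 + k) (q(k) = 3*((k + 3)/(k + 4)) = 3*((3 + k)/(4 + k)) = 3*(3 + k)/(4 + k))
U(D) = -4*D²/3 (U(D) = -3*(3 + 5)/(4 + 5)*D²/2 = -3*8/9*D²/2 = -3*(⅑)*8*D²/2 = -4*D²/3)
-U(13) = -(-4)*13²/3 = -(-4)*169/3 = -1*(-676/3) = 676/3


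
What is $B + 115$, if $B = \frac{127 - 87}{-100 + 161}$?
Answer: $\frac{7055}{61} \approx 115.66$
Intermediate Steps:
$B = \frac{40}{61} \approx 0.65574$
$B + 115 = \frac{40}{61} + 115 = \frac{7055}{61}$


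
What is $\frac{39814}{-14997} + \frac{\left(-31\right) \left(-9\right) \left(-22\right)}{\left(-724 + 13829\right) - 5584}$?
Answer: $- \frac{130497560}{37597479} \approx -3.4709$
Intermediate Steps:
$\frac{39814}{-14997} + \frac{\left(-31\right) \left(-9\right) \left(-22\right)}{\left(-724 + 13829\right) - 5584} = 39814 \left(- \frac{1}{14997}\right) + \frac{279 \left(-22\right)}{13105 - 5584} = - \frac{39814}{14997} - \frac{6138}{7521} = - \frac{39814}{14997} - \frac{2046}{2507} = - \frac{130497560}{37597479}$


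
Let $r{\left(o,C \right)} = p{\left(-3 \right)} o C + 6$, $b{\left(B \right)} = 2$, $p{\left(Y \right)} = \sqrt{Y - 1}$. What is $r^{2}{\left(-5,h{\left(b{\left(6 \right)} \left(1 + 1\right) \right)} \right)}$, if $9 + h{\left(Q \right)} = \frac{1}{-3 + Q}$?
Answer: $-6364 + 960 i \approx -6364.0 + 960.0 i$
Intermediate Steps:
$p{\left(Y \right)} = \sqrt{-1 + Y}$
$h{\left(Q \right)} = -9 + \frac{1}{-3 + Q}$
$r{\left(o,C \right)} = 6 + 2 i C o$ ($r{\left(o,C \right)} = \sqrt{-1 - 3} o C + 6 = \sqrt{-4} o C + 6 = 2 i o C + 6 = 2 i C o + 6 = 6 + 2 i C o$)
$r^{2}{\left(-5,h{\left(b{\left(6 \right)} \left(1 + 1\right) \right)} \right)} = \left(6 + 2 i \frac{28 - 9 \cdot 2 \left(1 + 1\right)}{-3 + 2 \left(1 + 1\right)} \left(-5\right)\right)^{2} = \left(6 + 2 i \frac{28 - 9 \cdot 2 \cdot 2}{-3 + 2 \cdot 2} \left(-5\right)\right)^{2} = \left(6 + 2 i \frac{28 - 36}{-3 + 4} \left(-5\right)\right)^{2} = \left(6 + 2 i \frac{28 - 36}{1} \left(-5\right)\right)^{2} = \left(6 + 2 i 1 \left(-8\right) \left(-5\right)\right)^{2} = \left(6 + 2 i \left(-8\right) \left(-5\right)\right)^{2} = \left(6 + 80 i\right)^{2}$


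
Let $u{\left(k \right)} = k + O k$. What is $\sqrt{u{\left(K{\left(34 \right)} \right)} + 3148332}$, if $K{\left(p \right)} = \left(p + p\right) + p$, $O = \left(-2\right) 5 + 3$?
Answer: $2 \sqrt{786930} \approx 1774.2$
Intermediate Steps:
$O = -7$ ($O = -10 + 3 = -7$)
$K{\left(p \right)} = 3 p$ ($K{\left(p \right)} = 2 p + p = 3 p$)
$u{\left(k \right)} = - 6 k$ ($u{\left(k \right)} = k - 7 k = - 6 k$)
$\sqrt{u{\left(K{\left(34 \right)} \right)} + 3148332} = \sqrt{- 6 \cdot 3 \cdot 34 + 3148332} = \sqrt{\left(-6\right) 102 + 3148332} = \sqrt{-612 + 3148332} = \sqrt{3147720} = 2 \sqrt{786930}$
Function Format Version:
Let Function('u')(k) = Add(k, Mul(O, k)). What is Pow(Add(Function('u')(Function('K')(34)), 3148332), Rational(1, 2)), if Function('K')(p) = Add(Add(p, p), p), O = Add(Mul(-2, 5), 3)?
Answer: Mul(2, Pow(786930, Rational(1, 2))) ≈ 1774.2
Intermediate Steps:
O = -7 (O = Add(-10, 3) = -7)
Function('K')(p) = Mul(3, p) (Function('K')(p) = Add(Mul(2, p), p) = Mul(3, p))
Function('u')(k) = Mul(-6, k) (Function('u')(k) = Add(k, Mul(-7, k)) = Mul(-6, k))
Pow(Add(Function('u')(Function('K')(34)), 3148332), Rational(1, 2)) = Pow(Add(Mul(-6, Mul(3, 34)), 3148332), Rational(1, 2)) = Pow(Add(Mul(-6, 102), 3148332), Rational(1, 2)) = Pow(Add(-612, 3148332), Rational(1, 2)) = Pow(3147720, Rational(1, 2)) = Mul(2, Pow(786930, Rational(1, 2)))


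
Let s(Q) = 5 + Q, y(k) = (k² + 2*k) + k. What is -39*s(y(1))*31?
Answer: -10881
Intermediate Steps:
y(k) = k² + 3*k
-39*s(y(1))*31 = -39*(5 + 1*(3 + 1))*31 = -39*(5 + 1*4)*31 = -39*(5 + 4)*31 = -39*9*31 = -351*31 = -10881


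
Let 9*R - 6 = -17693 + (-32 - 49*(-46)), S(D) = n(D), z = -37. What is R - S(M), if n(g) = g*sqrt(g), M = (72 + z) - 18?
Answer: -5155/3 - 17*sqrt(17) ≈ -1788.4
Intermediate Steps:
M = 17 (M = (72 - 37) - 18 = 35 - 18 = 17)
n(g) = g**(3/2)
S(D) = D**(3/2)
R = -5155/3 (R = 2/3 + (-17693 + (-32 - 49*(-46)))/9 = 2/3 + (-17693 + (-32 + 2254))/9 = 2/3 + (-17693 + 2222)/9 = 2/3 + (1/9)*(-15471) = 2/3 - 1719 = -5155/3 ≈ -1718.3)
R - S(M) = -5155/3 - 17**(3/2) = -5155/3 - 17*sqrt(17)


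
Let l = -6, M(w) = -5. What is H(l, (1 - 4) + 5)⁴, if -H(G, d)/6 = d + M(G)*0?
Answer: 20736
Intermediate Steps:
H(G, d) = -6*d (H(G, d) = -6*(d - 5*0) = -6*(d + 0) = -6*d)
H(l, (1 - 4) + 5)⁴ = (-6*((1 - 4) + 5))⁴ = (-6*(-3 + 5))⁴ = (-6*2)⁴ = (-12)⁴ = 20736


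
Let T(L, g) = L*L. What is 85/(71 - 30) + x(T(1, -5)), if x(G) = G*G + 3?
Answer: 249/41 ≈ 6.0732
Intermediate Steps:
T(L, g) = L²
x(G) = 3 + G² (x(G) = G² + 3 = 3 + G²)
85/(71 - 30) + x(T(1, -5)) = 85/(71 - 30) + (3 + (1²)²) = 85/41 + (3 + 1²) = 85*(1/41) + (3 + 1) = 85/41 + 4 = 249/41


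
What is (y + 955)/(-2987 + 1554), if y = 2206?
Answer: -3161/1433 ≈ -2.2059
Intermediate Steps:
(y + 955)/(-2987 + 1554) = (2206 + 955)/(-2987 + 1554) = 3161/(-1433) = 3161*(-1/1433) = -3161/1433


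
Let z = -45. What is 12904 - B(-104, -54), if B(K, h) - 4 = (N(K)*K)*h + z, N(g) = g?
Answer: 597009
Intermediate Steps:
B(K, h) = -41 + h*K² (B(K, h) = 4 + ((K*K)*h - 45) = 4 + (K²*h - 45) = 4 + (h*K² - 45) = 4 + (-45 + h*K²) = -41 + h*K²)
12904 - B(-104, -54) = 12904 - (-41 - 54*(-104)²) = 12904 - (-41 - 54*10816) = 12904 - (-41 - 584064) = 12904 - 1*(-584105) = 12904 + 584105 = 597009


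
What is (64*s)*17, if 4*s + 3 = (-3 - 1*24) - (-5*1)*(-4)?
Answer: -13600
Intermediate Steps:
s = -25/2 (s = -3/4 + ((-3 - 1*24) - (-5*1)*(-4))/4 = -3/4 + ((-3 - 24) - (-5)*(-4))/4 = -3/4 + (-27 - 1*20)/4 = -3/4 + (-27 - 20)/4 = -3/4 + (1/4)*(-47) = -3/4 - 47/4 = -25/2 ≈ -12.500)
(64*s)*17 = (64*(-25/2))*17 = -800*17 = -13600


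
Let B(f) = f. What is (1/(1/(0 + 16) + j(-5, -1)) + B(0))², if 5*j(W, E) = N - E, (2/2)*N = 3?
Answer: 6400/4761 ≈ 1.3443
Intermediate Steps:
N = 3
j(W, E) = ⅗ - E/5 (j(W, E) = (3 - E)/5 = ⅗ - E/5)
(1/(1/(0 + 16) + j(-5, -1)) + B(0))² = (1/(1/(0 + 16) + (⅗ - ⅕*(-1))) + 0)² = (1/(1/16 + (⅗ + ⅕)) + 0)² = (1/(1/16 + ⅘) + 0)² = (1/(69/80) + 0)² = (80/69 + 0)² = (80/69)² = 6400/4761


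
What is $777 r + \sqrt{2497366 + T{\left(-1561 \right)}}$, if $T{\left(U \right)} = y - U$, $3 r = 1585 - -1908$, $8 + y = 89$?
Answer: $904687 + 8 \sqrt{39047} \approx 9.0627 \cdot 10^{5}$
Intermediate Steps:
$y = 81$ ($y = -8 + 89 = 81$)
$r = \frac{3493}{3}$ ($r = \frac{1585 - -1908}{3} = \frac{1585 + 1908}{3} = \frac{1}{3} \cdot 3493 = \frac{3493}{3} \approx 1164.3$)
$T{\left(U \right)} = 81 - U$
$777 r + \sqrt{2497366 + T{\left(-1561 \right)}} = 777 \cdot \frac{3493}{3} + \sqrt{2497366 + \left(81 - -1561\right)} = 904687 + \sqrt{2497366 + \left(81 + 1561\right)} = 904687 + \sqrt{2497366 + 1642} = 904687 + \sqrt{2499008} = 904687 + 8 \sqrt{39047}$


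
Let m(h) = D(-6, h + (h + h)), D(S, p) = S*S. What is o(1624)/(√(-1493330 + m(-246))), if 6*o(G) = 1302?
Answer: -217*I*√1493294/1493294 ≈ -0.17758*I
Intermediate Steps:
o(G) = 217 (o(G) = (⅙)*1302 = 217)
D(S, p) = S²
m(h) = 36 (m(h) = (-6)² = 36)
o(1624)/(√(-1493330 + m(-246))) = 217/(√(-1493330 + 36)) = 217/(√(-1493294)) = 217/((I*√1493294)) = 217*(-I*√1493294/1493294) = -217*I*√1493294/1493294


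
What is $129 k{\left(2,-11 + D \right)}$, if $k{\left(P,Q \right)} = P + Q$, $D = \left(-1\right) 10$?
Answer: $-2451$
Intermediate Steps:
$D = -10$
$129 k{\left(2,-11 + D \right)} = 129 \left(2 - 21\right) = 129 \left(-19\right) = -2451$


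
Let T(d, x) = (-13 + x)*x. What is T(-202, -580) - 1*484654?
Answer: -140714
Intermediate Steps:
T(d, x) = x*(-13 + x)
T(-202, -580) - 1*484654 = -580*(-13 - 580) - 1*484654 = -580*(-593) - 484654 = 343940 - 484654 = -140714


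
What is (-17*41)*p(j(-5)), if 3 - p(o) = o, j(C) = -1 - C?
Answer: 697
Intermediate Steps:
p(o) = 3 - o
(-17*41)*p(j(-5)) = (-17*41)*(3 - (-1 - 1*(-5))) = -697*(3 - (-1 + 5)) = -697*(3 - 1*4) = -697*(3 - 4) = -697*(-1) = 697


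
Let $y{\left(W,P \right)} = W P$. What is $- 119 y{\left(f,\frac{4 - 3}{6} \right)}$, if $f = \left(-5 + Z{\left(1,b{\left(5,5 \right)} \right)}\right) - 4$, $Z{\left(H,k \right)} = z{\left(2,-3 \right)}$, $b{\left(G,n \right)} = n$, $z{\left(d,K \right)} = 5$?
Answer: $\frac{238}{3} \approx 79.333$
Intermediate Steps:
$Z{\left(H,k \right)} = 5$
$f = -4$ ($f = \left(-5 + 5\right) - 4 = 0 - 4 = -4$)
$y{\left(W,P \right)} = P W$
$- 119 y{\left(f,\frac{4 - 3}{6} \right)} = - 119 \frac{4 - 3}{6} \left(-4\right) = - 119 \cdot \frac{1}{6} \cdot 1 \left(-4\right) = - 119 \cdot \frac{1}{6} \left(-4\right) = \left(-119\right) \left(- \frac{2}{3}\right) = \frac{238}{3}$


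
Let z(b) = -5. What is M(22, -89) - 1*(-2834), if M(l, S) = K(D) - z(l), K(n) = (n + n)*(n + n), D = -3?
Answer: 2875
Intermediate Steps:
K(n) = 4*n² (K(n) = (2*n)*(2*n) = 4*n²)
M(l, S) = 41 (M(l, S) = 4*(-3)² - 1*(-5) = 4*9 + 5 = 36 + 5 = 41)
M(22, -89) - 1*(-2834) = 41 - 1*(-2834) = 41 + 2834 = 2875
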